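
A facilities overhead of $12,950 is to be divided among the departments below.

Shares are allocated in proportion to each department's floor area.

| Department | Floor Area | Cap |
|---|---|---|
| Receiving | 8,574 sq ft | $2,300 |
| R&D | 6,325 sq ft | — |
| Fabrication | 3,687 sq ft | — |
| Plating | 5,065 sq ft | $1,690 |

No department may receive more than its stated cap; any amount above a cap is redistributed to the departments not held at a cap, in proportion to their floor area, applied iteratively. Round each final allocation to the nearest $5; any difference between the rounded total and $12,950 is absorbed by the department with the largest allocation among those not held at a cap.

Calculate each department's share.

Floor area total: 23,651.
Unconstrained shares: Receiving 4,694.66; R&D 3,463.23; Fabrication 2,018.80; Plating 2,773.32.
Held at cap: Receiving ($2,300), Plating ($1,690); residual $8,960 reallocated over remaining floor area 10,012.
Shares after redistribution: R&D 5,660.41 → $5,660; Fabrication 3,299.59 → $3,300.

Receiving: $2,300 · R&D: $5,660 · Fabrication: $3,300 · Plating: $1,690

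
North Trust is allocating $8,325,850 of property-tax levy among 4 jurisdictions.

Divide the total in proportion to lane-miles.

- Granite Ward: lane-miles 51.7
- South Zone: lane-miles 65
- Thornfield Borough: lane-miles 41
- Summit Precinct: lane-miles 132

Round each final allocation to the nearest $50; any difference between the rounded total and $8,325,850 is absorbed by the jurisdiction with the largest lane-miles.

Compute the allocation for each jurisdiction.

Total lane-miles = 51.7 + 65 + 41 + 132 = 289.7.
Pro-rata amounts: Granite Ward 1,485,835.16; South Zone 1,868,071.28; Thornfield Borough 1,178,321.88; Summit Precinct 3,793,621.68.
At nearest $50: Granite Ward $1,485,850; South Zone $1,868,050; Thornfield Borough $1,178,300; Summit Precinct $3,793,600. Sum = $8,325,800.
Difference $8,325,850 − $8,325,800 = +$50 applied to largest lane-miles (Summit Precinct): Summit Precinct becomes $3,793,650.

Granite Ward: $1,485,850 | South Zone: $1,868,050 | Thornfield Borough: $1,178,300 | Summit Precinct: $3,793,650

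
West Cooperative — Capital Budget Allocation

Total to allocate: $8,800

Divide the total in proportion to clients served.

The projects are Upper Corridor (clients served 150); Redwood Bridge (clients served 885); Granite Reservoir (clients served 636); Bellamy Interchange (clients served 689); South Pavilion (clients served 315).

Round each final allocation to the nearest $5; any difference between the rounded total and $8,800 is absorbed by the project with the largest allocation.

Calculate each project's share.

Upper Corridor: $495 | Redwood Bridge: $2,915 | Granite Reservoir: $2,090 | Bellamy Interchange: $2,265 | South Pavilion: $1,035

Sum of clients served: 2,675.
Proportional shares: Upper Corridor 150/2,675 × $8,800 = 493.46; Redwood Bridge 885/2,675 × $8,800 = 2,911.40; Granite Reservoir 636/2,675 × $8,800 = 2,092.26; Bellamy Interchange 689/2,675 × $8,800 = 2,266.62; South Pavilion 315/2,675 × $8,800 = 1,036.26.
Rounded to nearest $5: Upper Corridor $495; Redwood Bridge $2,910; Granite Reservoir $2,090; Bellamy Interchange $2,265; South Pavilion $1,035. Sum = $8,795.
Difference $8,800 − $8,795 = +$5 applied to largest allocation (Redwood Bridge): Redwood Bridge becomes $2,915.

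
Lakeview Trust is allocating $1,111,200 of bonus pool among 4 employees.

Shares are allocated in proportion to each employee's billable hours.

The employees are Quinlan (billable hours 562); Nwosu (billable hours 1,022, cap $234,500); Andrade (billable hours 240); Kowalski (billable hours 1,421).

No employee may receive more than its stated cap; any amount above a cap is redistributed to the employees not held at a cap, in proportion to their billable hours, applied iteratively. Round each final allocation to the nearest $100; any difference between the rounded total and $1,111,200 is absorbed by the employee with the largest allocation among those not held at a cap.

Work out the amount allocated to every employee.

Total billable hours = 3,245.
Pro-rata shares before constraints: Quinlan 192,448.20; Nwosu 349,968.07; Andrade 82,184.28; Kowalski 486,599.45.
Cap binds for Nwosu ($234,500); residual $876,700 reallocated over remaining billable hours 2,223.
Shares after redistribution: Quinlan 221,639.86 → $221,600; Andrade 94,650.47 → $94,700; Kowalski 560,409.67 → $560,400.

Quinlan: $221,600; Nwosu: $234,500; Andrade: $94,700; Kowalski: $560,400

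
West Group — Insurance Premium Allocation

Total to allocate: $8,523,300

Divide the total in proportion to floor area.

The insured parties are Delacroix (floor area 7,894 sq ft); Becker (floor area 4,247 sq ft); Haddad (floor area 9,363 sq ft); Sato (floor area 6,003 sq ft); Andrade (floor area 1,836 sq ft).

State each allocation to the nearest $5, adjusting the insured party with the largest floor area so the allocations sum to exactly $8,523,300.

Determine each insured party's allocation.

Sum of floor area: 7,894 + 4,247 + 9,363 + 6,003 + 1,836 = 29,343.
Raw shares: Delacroix 2,292,980.62; Becker 1,233,631.70; Haddad 2,719,682.99; Sato 1,743,699.35; Andrade 533,305.35.
Rounded to nearest $5: Delacroix $2,292,980; Becker $1,233,630; Haddad $2,719,685; Sato $1,743,700; Andrade $533,305. Sum = $8,523,300.
Sum already equals the total — no adjustment.

Delacroix: $2,292,980 | Becker: $1,233,630 | Haddad: $2,719,685 | Sato: $1,743,700 | Andrade: $533,305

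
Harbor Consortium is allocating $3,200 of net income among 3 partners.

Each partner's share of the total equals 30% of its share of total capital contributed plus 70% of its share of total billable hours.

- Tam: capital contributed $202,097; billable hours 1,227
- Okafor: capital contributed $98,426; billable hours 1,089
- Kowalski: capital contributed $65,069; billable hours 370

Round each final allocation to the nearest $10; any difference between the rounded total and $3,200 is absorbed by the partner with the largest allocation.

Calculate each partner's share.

Totals — capital contributed 365,592, billable hours 2,686.
Composite weights (30% capital contributed + 70% billable hours): Tam 0.4856; Okafor 0.3646; Kowalski 0.1498.
Pro-rata amounts: Tam 1,553.94; Okafor 1,166.63; Kowalski 479.43.
After rounding ($10): Tam $1,550; Okafor $1,170; Kowalski $480. Sum = $3,200.
Sum already equals the total — no adjustment.

Tam: $1,550 · Okafor: $1,170 · Kowalski: $480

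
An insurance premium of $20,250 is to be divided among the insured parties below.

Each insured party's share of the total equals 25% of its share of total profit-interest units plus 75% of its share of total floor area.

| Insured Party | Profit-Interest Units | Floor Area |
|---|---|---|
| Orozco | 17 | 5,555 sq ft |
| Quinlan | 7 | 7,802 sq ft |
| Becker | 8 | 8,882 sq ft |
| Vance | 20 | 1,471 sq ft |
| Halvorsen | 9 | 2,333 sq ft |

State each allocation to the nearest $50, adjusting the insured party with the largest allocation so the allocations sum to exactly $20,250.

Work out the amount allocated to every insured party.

Orozco: $4,650; Quinlan: $5,150; Becker: $5,850; Vance: $2,500; Halvorsen: $2,100

Totals — profit-interest units 61, floor area 26,043.
Blended shares (25% profit-interest units + 75% floor area): Orozco 0.2296; Quinlan 0.2534; Becker 0.2886; Vance 0.1243; Halvorsen 0.1041.
Pro-rata amounts: Orozco 4,650.37; Quinlan 5,130.84; Becker 5,843.65; Vance 2,517.68; Halvorsen 2,107.46.
After rounding ($50): Orozco $4,650; Quinlan $5,150; Becker $5,850; Vance $2,500; Halvorsen $2,100. Sum = $20,250.
Rounded total matches; no reconciliation needed.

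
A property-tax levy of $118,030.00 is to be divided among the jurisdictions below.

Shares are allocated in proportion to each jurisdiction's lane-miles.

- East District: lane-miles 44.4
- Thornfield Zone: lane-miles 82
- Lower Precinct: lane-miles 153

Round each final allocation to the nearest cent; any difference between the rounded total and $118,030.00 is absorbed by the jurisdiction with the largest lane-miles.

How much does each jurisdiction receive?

East District: $18,756.38 | Thornfield Zone: $34,640.16 | Lower Precinct: $64,633.46

Combined lane-miles = 44.4 + 82 + 153 = 279.4.
Raw shares: East District 18,756.3780; Thornfield Zone 34,640.1575; Lower Precinct 64,633.4646.
Rounded to nearest cent: East District $18,756.38; Thornfield Zone $34,640.16; Lower Precinct $64,633.46. Sum = $118,030.00.
No rounding difference to absorb.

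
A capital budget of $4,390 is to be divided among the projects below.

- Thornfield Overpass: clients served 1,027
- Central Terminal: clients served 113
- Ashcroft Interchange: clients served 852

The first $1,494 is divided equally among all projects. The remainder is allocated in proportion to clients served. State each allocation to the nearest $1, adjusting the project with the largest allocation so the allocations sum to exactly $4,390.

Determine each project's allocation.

Thornfield Overpass: $1,991; Central Terminal: $662; Ashcroft Interchange: $1,737

First tranche $1,494 split equally: $498 each.
Remainder $2,896 by clients served (total 1,992): Thornfield Overpass 1,493.07 → $1,493; Central Terminal 164.28 → $164; Ashcroft Interchange 1,238.65 → $1,239.
Totals: Thornfield Overpass $498 + $1,493 = $1,991; Central Terminal $498 + $164 = $662; Ashcroft Interchange $498 + $1,239 = $1,737.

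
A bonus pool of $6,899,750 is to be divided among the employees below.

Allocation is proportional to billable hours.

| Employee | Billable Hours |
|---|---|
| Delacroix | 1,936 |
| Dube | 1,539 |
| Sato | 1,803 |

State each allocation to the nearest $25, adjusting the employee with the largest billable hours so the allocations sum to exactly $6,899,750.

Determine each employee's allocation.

Delacroix: $2,530,875 · Dube: $2,011,875 · Sato: $2,357,000

Billable hours total: 1,936 + 1,539 + 1,803 = 5,278.
Pro-rata amounts: Delacroix 2,530,867.00; Dube 2,011,882.39; Sato 2,357,000.62.
Rounded to nearest $25: Delacroix $2,530,875; Dube $2,011,875; Sato $2,357,000. Sum = $6,899,750.
Sum already equals the total — no adjustment.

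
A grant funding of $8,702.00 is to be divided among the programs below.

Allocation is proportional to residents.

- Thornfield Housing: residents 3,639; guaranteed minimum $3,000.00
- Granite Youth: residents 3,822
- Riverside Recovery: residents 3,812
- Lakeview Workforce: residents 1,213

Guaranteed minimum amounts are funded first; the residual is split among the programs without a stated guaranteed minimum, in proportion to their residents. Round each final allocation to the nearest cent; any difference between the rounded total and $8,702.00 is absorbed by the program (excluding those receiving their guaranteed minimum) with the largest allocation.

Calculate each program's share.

Guaranteed amounts: Thornfield Housing $3,000.00. Residual $5,702.00.
Residual split over remaining residents 8,847: Granite Youth 2,463.3259 → $2,463.33; Riverside Recovery 2,456.8808 → $2,456.88; Lakeview Workforce 781.7934 → $781.79.

Thornfield Housing: $3,000.00; Granite Youth: $2,463.33; Riverside Recovery: $2,456.88; Lakeview Workforce: $781.79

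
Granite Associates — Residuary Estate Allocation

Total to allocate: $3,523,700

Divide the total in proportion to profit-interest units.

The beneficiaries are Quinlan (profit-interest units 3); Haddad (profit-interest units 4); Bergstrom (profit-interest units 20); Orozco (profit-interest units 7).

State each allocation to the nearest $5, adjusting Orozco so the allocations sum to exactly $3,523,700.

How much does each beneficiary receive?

Profit-interest units total: 34.
Unrounded shares: Quinlan 3/34 × $3,523,700 = 310,914.71; Haddad 4/34 × $3,523,700 = 414,552.94; Bergstrom 20/34 × $3,523,700 = 2,072,764.71; Orozco 7/34 × $3,523,700 = 725,467.65.
At nearest $5: Quinlan $310,915; Haddad $414,555; Bergstrom $2,072,765; Orozco $725,470. Sum = $3,523,705.
Difference $3,523,700 − $3,523,705 = −$5 applied to Orozco: Orozco becomes $725,465.

Quinlan: $310,915; Haddad: $414,555; Bergstrom: $2,072,765; Orozco: $725,465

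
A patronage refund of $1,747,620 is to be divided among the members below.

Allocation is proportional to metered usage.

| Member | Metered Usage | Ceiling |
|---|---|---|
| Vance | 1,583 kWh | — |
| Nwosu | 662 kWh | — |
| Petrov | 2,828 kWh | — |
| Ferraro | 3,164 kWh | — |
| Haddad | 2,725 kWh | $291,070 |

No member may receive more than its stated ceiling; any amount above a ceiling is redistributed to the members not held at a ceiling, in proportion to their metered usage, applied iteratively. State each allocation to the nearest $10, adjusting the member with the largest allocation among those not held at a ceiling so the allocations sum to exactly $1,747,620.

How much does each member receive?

Combined metered usage = 10,962.
Unconstrained shares: Vance 252,370.23; Nwosu 105,539.54; Petrov 450,854.71; Ferraro 504,421.61; Haddad 434,433.91.
Capped: Haddad ($291,070); residual $1,456,550 reallocated over remaining metered usage 8,237.
Redistributed shares: Vance 279,922.14 → $279,920; Nwosu 117,061.56 → $117,060; Petrov 500,075.68 → $500,080; Ferraro 559,490.62 → $559,490.

Vance: $279,920 · Nwosu: $117,060 · Petrov: $500,080 · Ferraro: $559,490 · Haddad: $291,070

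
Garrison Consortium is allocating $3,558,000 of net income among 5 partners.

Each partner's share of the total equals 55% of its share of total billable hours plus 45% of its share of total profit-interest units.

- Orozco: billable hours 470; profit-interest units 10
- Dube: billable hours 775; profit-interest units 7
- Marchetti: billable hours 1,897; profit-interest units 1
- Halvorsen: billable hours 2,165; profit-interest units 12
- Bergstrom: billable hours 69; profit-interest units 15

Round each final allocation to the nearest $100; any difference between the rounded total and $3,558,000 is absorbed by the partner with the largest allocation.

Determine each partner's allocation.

Billable hours total 5,376; profit-interest units total 45.
Composite weights (55% billable hours + 45% profit-interest units): Orozco 0.1481; Dube 0.1493; Marchetti 0.2041; Halvorsen 0.3415; Bergstrom 0.1571.
Pro-rata amounts: Orozco 526,883.15; Dube 531,165.19; Marchetti 726,100.70; Halvorsen 1,215,034.50; Bergstrom 558,816.46.
Rounded to nearest $100: Orozco $526,900; Dube $531,200; Marchetti $726,100; Halvorsen $1,215,000; Bergstrom $558,800. Sum = $3,558,000.
Sum already equals the total — no adjustment.

Orozco: $526,900 · Dube: $531,200 · Marchetti: $726,100 · Halvorsen: $1,215,000 · Bergstrom: $558,800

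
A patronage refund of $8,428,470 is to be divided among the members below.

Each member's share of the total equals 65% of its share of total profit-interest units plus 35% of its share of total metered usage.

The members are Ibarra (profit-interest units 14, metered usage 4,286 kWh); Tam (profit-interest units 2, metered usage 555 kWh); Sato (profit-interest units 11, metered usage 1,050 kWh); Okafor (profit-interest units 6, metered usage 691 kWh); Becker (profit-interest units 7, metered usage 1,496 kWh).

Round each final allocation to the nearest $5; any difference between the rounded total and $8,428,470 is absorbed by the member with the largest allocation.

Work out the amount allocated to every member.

Profit-interest units total 40; metered usage total 8,078.
Blended shares (65% profit-interest units + 35% metered usage): Ibarra 0.4132; Tam 0.0565; Sato 0.2242; Okafor 0.1274; Becker 0.1786.
Pro-rata amounts: Ibarra 3,482,659.87; Tam 476,602.95; Sato 1,890,033.27; Okafor 1,074,118.67; Becker 1,505,055.24.
Rounded to nearest $5: Ibarra $3,482,660; Tam $476,605; Sato $1,890,035; Okafor $1,074,120; Becker $1,505,055. Sum = $8,428,475.
Difference $8,428,470 − $8,428,475 = −$5 applied to largest allocation (Ibarra): Ibarra becomes $3,482,655.

Ibarra: $3,482,655; Tam: $476,605; Sato: $1,890,035; Okafor: $1,074,120; Becker: $1,505,055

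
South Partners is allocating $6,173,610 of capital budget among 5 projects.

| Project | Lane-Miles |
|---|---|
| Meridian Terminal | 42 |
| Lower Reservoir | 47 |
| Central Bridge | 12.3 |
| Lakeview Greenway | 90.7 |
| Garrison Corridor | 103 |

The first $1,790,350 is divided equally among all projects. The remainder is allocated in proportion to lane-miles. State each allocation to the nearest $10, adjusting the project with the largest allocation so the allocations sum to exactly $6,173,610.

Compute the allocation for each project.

Meridian Terminal: $982,130 · Lower Reservoir: $1,056,420 · Central Bridge: $540,830 · Lakeview Greenway: $1,705,740 · Garrison Corridor: $1,888,490

Equal tier: $1,790,350 ÷ 5 = $358,070 apiece.
Remainder $4,383,260 by lane-miles (total 295): Meridian Terminal 624,057.36 → $624,060; Lower Reservoir 698,349.90 → $698,350; Central Bridge 182,759.65 → $182,760; Lakeview Greenway 1,347,666.72 → $1,347,670; Garrison Corridor 1,530,426.37 → $1,530,430.
Rounding difference −$10 on remainder applied to Garrison Corridor.
Totals: Meridian Terminal $358,070 + $624,060 = $982,130; Lower Reservoir $358,070 + $698,350 = $1,056,420; Central Bridge $358,070 + $182,760 = $540,830; Lakeview Greenway $358,070 + $1,347,670 = $1,705,740; Garrison Corridor $358,070 + $1,530,420 = $1,888,490.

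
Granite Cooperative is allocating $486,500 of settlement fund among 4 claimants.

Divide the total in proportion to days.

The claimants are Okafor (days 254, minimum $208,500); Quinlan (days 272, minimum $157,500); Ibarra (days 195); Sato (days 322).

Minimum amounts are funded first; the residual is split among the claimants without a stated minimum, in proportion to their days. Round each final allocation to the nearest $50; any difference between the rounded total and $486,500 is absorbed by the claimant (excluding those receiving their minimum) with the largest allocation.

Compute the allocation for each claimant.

Okafor: $208,500 · Quinlan: $157,500 · Ibarra: $45,450 · Sato: $75,050

Minimums first: Okafor $208,500; Quinlan $157,500. Remaining pool $120,500.
Remaining pool split over remaining days 517: Ibarra 45,449.71 → $45,450; Sato 75,050.29 → $75,050.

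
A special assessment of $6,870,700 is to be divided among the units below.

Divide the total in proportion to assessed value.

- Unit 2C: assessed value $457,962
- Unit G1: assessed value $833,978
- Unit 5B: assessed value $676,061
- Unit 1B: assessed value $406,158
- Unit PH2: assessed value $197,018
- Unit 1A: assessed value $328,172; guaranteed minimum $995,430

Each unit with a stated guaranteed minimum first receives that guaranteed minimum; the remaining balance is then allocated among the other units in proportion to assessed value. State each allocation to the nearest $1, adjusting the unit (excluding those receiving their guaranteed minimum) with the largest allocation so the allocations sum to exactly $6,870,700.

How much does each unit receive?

Fund the minimums — Unit 1A $995,430. Remaining pool $5,875,270.
Remaining pool split over remaining assessed value 2,571,177: Unit 2C 1,046,466.42 → $1,046,466; Unit G1 1,905,682.08 → $1,905,682; Unit 5B 1,544,833.71 → $1,544,834; Unit 1B 928,091.65 → $928,092; Unit PH2 450,196.13 → $450,196.

Unit 2C: $1,046,466 | Unit G1: $1,905,682 | Unit 5B: $1,544,834 | Unit 1B: $928,092 | Unit PH2: $450,196 | Unit 1A: $995,430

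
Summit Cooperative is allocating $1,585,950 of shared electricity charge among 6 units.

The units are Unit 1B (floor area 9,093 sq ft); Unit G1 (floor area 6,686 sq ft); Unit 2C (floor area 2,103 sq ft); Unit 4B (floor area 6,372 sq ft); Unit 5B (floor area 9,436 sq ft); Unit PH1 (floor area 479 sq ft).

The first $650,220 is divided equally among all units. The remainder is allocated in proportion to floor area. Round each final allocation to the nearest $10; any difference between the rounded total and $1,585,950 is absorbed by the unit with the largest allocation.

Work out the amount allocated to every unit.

Equal tier: $650,220 ÷ 6 = $108,370 apiece.
Remainder $935,730 by floor area (total 34,169): Unit 1B 249,014.98 → $249,010; Unit G1 183,098.45 → $183,100; Unit 2C 57,591.39 → $57,590; Unit 4B 174,499.45 → $174,500; Unit 5B 258,408.16 → $258,410; Unit PH1 13,117.58 → $13,120.
Totals: Unit 1B $108,370 + $249,010 = $357,380; Unit G1 $108,370 + $183,100 = $291,470; Unit 2C $108,370 + $57,590 = $165,960; Unit 4B $108,370 + $174,500 = $282,870; Unit 5B $108,370 + $258,410 = $366,780; Unit PH1 $108,370 + $13,120 = $121,490.

Unit 1B: $357,380 · Unit G1: $291,470 · Unit 2C: $165,960 · Unit 4B: $282,870 · Unit 5B: $366,780 · Unit PH1: $121,490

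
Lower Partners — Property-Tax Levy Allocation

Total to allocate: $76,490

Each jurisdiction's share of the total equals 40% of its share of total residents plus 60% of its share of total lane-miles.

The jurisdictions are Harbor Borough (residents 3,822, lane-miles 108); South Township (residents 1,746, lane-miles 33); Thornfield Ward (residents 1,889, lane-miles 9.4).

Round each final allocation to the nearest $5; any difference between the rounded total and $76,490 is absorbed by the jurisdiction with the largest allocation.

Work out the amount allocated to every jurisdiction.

Harbor Borough: $48,635 · South Township: $17,235 · Thornfield Ward: $10,620

Totals — residents 7,457, lane-miles 150.4.
Combined weights (40% residents + 60% lane-miles): Harbor Borough 0.6359; South Township 0.2253; Thornfield Ward 0.1388.
Pro-rata amounts: Harbor Borough 48,637.43; South Township 17,233.65; Thornfield Ward 10,618.92.
Rounded to nearest $5: Harbor Borough $48,635; South Township $17,235; Thornfield Ward $10,620. Sum = $76,490.
No rounding difference to absorb.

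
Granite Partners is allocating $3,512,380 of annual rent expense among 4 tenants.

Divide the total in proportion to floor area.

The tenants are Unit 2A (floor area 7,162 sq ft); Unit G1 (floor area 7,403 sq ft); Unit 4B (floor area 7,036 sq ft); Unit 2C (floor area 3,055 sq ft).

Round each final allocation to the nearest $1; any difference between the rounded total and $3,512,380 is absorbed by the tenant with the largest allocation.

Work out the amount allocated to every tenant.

Unit 2A: $1,020,265 · Unit G1: $1,054,598 · Unit 4B: $1,002,316 · Unit 2C: $435,201

Sum of floor area: 24,656.
Proportional shares: Unit 2A 7,162/24,656 × $3,512,380 = 1,020,265.48; Unit G1 7,403/24,656 × $3,512,380 = 1,054,597.22; Unit 4B 7,036/24,656 × $3,512,380 = 1,002,316.10; Unit 2C 3,055/24,656 × $3,512,380 = 435,201.20.
At nearest $1: Unit 2A $1,020,265; Unit G1 $1,054,597; Unit 4B $1,002,316; Unit 2C $435,201. Sum = $3,512,379.
Difference $3,512,380 − $3,512,379 = +$1 applied to largest allocation (Unit G1): Unit G1 becomes $1,054,598.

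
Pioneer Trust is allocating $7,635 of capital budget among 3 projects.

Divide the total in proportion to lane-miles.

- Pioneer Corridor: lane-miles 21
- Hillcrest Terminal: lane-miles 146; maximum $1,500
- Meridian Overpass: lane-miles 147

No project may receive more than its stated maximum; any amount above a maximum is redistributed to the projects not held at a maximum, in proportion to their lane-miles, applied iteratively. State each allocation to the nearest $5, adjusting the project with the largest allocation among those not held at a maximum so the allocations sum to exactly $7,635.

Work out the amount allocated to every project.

Pioneer Corridor: $765 | Hillcrest Terminal: $1,500 | Meridian Overpass: $5,370

Combined lane-miles = 314.
Unconstrained shares: Pioneer Corridor 510.62; Hillcrest Terminal 3,550.03; Meridian Overpass 3,574.35.
Held at cap: Hillcrest Terminal ($1,500); remaining pool $6,135 reallocated over remaining lane-miles 168.
Redistributed shares: Pioneer Corridor 766.88 → $765; Meridian Overpass 5,368.12 → $5,370.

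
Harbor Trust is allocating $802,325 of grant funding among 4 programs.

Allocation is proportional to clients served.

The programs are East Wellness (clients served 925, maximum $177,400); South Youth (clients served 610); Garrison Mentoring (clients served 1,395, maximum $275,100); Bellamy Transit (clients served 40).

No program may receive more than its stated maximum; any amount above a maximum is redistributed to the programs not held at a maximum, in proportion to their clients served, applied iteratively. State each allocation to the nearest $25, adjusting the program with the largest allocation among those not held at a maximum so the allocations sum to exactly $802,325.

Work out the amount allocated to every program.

Clients served total: 2,970.
Proportional shares (ignoring caps): East Wellness 249,882.37; South Youth 164,787.29; Garrison Mentoring 376,849.62; Bellamy Transit 10,805.72.
Capped: East Wellness ($177,400), Garrison Mentoring ($275,100); balance $349,825 reallocated over remaining clients served 650.
Redistributed shares: South Youth 328,297.31 → $328,300; Bellamy Transit 21,527.69 → $21,525.

East Wellness: $177,400 | South Youth: $328,300 | Garrison Mentoring: $275,100 | Bellamy Transit: $21,525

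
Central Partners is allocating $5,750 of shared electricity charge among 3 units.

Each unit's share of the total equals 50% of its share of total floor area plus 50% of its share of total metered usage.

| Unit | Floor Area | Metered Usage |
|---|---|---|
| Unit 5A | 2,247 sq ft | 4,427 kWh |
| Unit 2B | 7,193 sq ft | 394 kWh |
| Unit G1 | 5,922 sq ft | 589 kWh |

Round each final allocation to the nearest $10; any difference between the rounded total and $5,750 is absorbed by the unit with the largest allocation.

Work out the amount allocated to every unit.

Floor area total 15,362; metered usage total 5,410.
Blended shares (50% floor area + 50% metered usage): Unit 5A 0.4823; Unit 2B 0.2705; Unit G1 0.2472.
Proportional shares: Unit 5A 2,773.14; Unit 2B 1,555.55; Unit G1 1,421.31.
Rounded to nearest $10: Unit 5A $2,770; Unit 2B $1,560; Unit G1 $1,420. Sum = $5,750.
No rounding difference to absorb.

Unit 5A: $2,770 | Unit 2B: $1,560 | Unit G1: $1,420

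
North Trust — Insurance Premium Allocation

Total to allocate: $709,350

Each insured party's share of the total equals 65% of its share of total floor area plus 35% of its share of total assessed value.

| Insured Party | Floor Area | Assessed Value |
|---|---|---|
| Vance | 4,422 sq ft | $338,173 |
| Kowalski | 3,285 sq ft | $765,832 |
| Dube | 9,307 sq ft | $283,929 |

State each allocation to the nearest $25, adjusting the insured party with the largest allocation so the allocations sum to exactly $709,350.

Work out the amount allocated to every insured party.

Vance: $180,325 · Kowalski: $226,025 · Dube: $303,000

Floor area total 17,014; assessed value total 1,387,934.
Blended shares (65% floor area + 35% assessed value): Vance 0.2542; Kowalski 0.3186; Dube 0.4272.
Proportional shares: Vance 180,327.82; Kowalski 226,014.54; Dube 303,007.65.
At nearest $25: Vance $180,325; Kowalski $226,025; Dube $303,000. Sum = $709,350.
No rounding difference to absorb.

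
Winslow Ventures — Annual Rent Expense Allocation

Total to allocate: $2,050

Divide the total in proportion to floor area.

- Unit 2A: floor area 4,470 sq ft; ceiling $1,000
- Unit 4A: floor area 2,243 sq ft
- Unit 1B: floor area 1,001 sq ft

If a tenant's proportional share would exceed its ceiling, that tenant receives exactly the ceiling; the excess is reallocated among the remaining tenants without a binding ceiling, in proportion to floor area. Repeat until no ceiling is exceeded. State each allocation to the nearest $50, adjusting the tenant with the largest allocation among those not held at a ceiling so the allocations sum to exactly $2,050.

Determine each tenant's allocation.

Sum of floor area: 7,714.
Pro-rata shares before constraints: Unit 2A 1,187.91; Unit 4A 596.08; Unit 1B 266.02.
Held at cap: Unit 2A ($1,000); balance $1,050 reallocated over remaining floor area 3,244.
Redistributed shares: Unit 4A 726.00 → $750; Unit 1B 324.00 → $300.

Unit 2A: $1,000 | Unit 4A: $750 | Unit 1B: $300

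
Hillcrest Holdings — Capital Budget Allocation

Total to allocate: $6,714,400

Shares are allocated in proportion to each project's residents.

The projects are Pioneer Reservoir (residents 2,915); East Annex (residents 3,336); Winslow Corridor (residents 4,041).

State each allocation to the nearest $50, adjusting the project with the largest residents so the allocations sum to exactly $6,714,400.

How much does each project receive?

Pioneer Reservoir: $1,901,700; East Annex: $2,176,350; Winslow Corridor: $2,636,350

Sum of residents: 10,292.
Unrounded shares: Pioneer Reservoir 2,915/10,292 × $6,714,400 = 1,901,717.45; East Annex 3,336/10,292 × $6,714,400 = 2,176,373.73; Winslow Corridor 4,041/10,292 × $6,714,400 = 2,636,308.82.
After rounding ($50): Pioneer Reservoir $1,901,700; East Annex $2,176,350; Winslow Corridor $2,636,300. Sum = $6,714,350.
Difference $6,714,400 − $6,714,350 = +$50 applied to largest residents (Winslow Corridor): Winslow Corridor becomes $2,636,350.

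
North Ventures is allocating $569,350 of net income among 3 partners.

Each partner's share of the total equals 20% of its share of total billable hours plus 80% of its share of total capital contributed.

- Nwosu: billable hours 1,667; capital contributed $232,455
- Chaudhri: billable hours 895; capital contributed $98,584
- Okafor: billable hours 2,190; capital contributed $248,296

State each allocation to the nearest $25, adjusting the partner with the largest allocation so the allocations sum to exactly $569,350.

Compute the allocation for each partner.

Totals — billable hours 4,752, capital contributed 579,335.
Composite weights (20% billable hours + 80% capital contributed): Nwosu 0.3912; Chaudhri 0.1738; Okafor 0.4350.
Raw shares: Nwosu 222,704.42; Chaudhri 98,954.38; Okafor 247,691.21.
Rounded to nearest $25: Nwosu $222,700; Chaudhri $98,950; Okafor $247,700. Sum = $569,350.
No rounding difference to absorb.

Nwosu: $222,700; Chaudhri: $98,950; Okafor: $247,700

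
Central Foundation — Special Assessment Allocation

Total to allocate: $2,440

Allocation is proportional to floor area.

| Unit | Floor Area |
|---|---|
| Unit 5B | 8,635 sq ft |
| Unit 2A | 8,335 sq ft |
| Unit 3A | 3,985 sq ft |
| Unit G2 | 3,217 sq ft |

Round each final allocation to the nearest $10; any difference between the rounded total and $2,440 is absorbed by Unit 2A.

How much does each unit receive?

Unit 5B: $870 · Unit 2A: $850 · Unit 3A: $400 · Unit G2: $320

Floor area total: 24,172.
Unrounded shares: Unit 5B 8,635/24,172 × $2,440 = 871.64; Unit 2A 8,335/24,172 × $2,440 = 841.36; Unit 3A 3,985/24,172 × $2,440 = 402.26; Unit G2 3,217/24,172 × $2,440 = 324.73.
After rounding ($10): Unit 5B $870; Unit 2A $840; Unit 3A $400; Unit G2 $320. Sum = $2,430.
Difference $2,440 − $2,430 = +$10 applied to Unit 2A: Unit 2A becomes $850.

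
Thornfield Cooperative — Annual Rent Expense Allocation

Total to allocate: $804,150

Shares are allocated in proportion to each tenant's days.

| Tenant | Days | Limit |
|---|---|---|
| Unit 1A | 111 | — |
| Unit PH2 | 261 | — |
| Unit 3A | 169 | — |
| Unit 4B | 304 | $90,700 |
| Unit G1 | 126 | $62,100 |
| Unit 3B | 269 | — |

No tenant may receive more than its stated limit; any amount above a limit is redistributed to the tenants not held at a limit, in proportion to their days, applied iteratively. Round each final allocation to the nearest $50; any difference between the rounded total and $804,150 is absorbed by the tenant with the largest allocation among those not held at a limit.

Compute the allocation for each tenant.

Sum of days: 1,240.
Unconstrained shares: Unit 1A 71,984.40; Unit PH2 169,260.60; Unit 3A 109,597.86; Unit 4B 197,146.45; Unit G1 81,712.02; Unit 3B 174,448.67.
Cap binds for Unit 4B ($90,700), Unit G1 ($62,100); remaining pool $651,350 reallocated over remaining days 810.
Redistributed shares: Unit 1A 89,259.07 → $89,250; Unit PH2 209,879.44 → $209,900; Unit 3A 135,898.95 → $135,900; Unit 3B 216,312.53 → $216,300.

Unit 1A: $89,250; Unit PH2: $209,900; Unit 3A: $135,900; Unit 4B: $90,700; Unit G1: $62,100; Unit 3B: $216,300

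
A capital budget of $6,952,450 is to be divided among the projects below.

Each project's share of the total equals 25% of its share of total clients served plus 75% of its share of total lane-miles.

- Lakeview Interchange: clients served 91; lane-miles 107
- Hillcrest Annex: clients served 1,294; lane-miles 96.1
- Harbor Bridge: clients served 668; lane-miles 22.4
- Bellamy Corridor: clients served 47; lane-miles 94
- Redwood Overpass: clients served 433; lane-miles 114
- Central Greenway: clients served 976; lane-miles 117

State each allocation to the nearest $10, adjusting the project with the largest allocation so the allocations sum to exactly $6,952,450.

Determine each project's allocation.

Lakeview Interchange: $1,058,580 | Hillcrest Annex: $1,551,220 | Harbor Bridge: $543,050 | Bellamy Corridor: $913,650 | Redwood Overpass: $1,294,290 | Central Greenway: $1,591,660

Totals — clients served 3,509, lane-miles 550.5.
Composite weights (25% clients served + 75% lane-miles): Lakeview Interchange 0.1523; Hillcrest Annex 0.2231; Harbor Bridge 0.0781; Bellamy Corridor 0.1314; Redwood Overpass 0.1862; Central Greenway 0.2289.
Pro-rata amounts: Lakeview Interchange 1,058,579.31; Hillcrest Annex 1,551,216.31; Harbor Bridge 543,053.21; Bellamy Corridor 913,648.76; Redwood Overpass 1,294,286.14; Central Greenway 1,591,666.27.
After rounding ($10): Lakeview Interchange $1,058,580; Hillcrest Annex $1,551,220; Harbor Bridge $543,050; Bellamy Corridor $913,650; Redwood Overpass $1,294,290; Central Greenway $1,591,670. Sum = $6,952,460.
Difference $6,952,450 − $6,952,460 = −$10 applied to largest allocation (Central Greenway): Central Greenway becomes $1,591,660.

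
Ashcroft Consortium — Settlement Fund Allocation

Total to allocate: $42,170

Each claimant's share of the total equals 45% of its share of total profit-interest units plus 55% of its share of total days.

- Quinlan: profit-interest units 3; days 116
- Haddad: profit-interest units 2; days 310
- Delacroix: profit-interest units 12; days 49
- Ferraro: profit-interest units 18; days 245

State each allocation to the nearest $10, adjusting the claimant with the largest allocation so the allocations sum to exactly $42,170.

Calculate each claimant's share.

Quinlan: $5,360 · Haddad: $11,070 · Delacroix: $8,080 · Ferraro: $17,660

Totals — profit-interest units 35, days 720.
Blended shares (45% profit-interest units + 55% days): Quinlan 0.1272; Haddad 0.2625; Delacroix 0.1917; Ferraro 0.4186.
Proportional shares: Quinlan 5,363.29; Haddad 11,070.46; Delacroix 8,084.68; Ferraro 17,651.58.
At nearest $10: Quinlan $5,360; Haddad $11,070; Delacroix $8,080; Ferraro $17,650. Sum = $42,160.
Difference $42,170 − $42,160 = +$10 applied to largest allocation (Ferraro): Ferraro becomes $17,660.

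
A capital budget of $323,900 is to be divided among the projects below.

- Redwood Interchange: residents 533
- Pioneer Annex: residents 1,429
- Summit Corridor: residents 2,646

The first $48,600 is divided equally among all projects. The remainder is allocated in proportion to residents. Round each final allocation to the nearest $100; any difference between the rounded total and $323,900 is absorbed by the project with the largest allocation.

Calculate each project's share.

First tranche $48,600 split equally: $16,200 each.
Remainder $275,300 by residents (total 4,608): Redwood Interchange 31,843.51 → $31,800; Pioneer Annex 85,374.07 → $85,400; Summit Corridor 158,082.42 → $158,100.
Totals: Redwood Interchange $16,200 + $31,800 = $48,000; Pioneer Annex $16,200 + $85,400 = $101,600; Summit Corridor $16,200 + $158,100 = $174,300.

Redwood Interchange: $48,000 · Pioneer Annex: $101,600 · Summit Corridor: $174,300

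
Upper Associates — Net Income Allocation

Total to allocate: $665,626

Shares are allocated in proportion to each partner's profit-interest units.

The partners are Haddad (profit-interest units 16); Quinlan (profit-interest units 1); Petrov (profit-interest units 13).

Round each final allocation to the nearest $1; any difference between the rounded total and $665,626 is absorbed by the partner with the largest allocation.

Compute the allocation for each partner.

Haddad: $355,000; Quinlan: $22,188; Petrov: $288,438

Profit-interest units total: 30.
Proportional shares: Haddad 16/30 × $665,626 = 355,000.53; Quinlan 1/30 × $665,626 = 22,187.53; Petrov 13/30 × $665,626 = 288,437.93.
At nearest $1: Haddad $355,001; Quinlan $22,188; Petrov $288,438. Sum = $665,627.
Difference $665,626 − $665,627 = −$1 applied to largest allocation (Haddad): Haddad becomes $355,000.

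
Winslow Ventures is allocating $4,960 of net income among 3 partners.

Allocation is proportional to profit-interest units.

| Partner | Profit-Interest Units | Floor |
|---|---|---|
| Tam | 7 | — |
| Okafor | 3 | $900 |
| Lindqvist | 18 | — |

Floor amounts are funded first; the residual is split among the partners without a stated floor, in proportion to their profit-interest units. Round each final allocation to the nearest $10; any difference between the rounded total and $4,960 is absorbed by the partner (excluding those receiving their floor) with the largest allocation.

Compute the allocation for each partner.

Tam: $1,140; Okafor: $900; Lindqvist: $2,920

Minimums first: Okafor $900. Remaining pool $4,060.
Remaining pool split over remaining profit-interest units 25: Tam 1,136.80 → $1,140; Lindqvist 2,923.20 → $2,920.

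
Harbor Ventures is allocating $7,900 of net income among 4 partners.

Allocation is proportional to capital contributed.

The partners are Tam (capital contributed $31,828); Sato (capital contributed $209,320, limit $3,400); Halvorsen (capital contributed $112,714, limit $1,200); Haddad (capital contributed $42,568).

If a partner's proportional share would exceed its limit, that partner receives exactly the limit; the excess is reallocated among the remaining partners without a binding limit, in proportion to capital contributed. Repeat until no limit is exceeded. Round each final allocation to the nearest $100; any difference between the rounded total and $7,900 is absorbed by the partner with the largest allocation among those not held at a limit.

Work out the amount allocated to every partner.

Total capital contributed = 396,430.
Unconstrained shares: Tam 634.26; Sato 4,171.30; Halvorsen 2,246.15; Haddad 848.29.
Held at cap: Sato ($3,400), Halvorsen ($1,200); residual $3,300 reallocated over remaining capital contributed 74,396.
Remaining shares: Tam 1,411.80 → $1,400; Haddad 1,888.20 → $1,900.

Tam: $1,400; Sato: $3,400; Halvorsen: $1,200; Haddad: $1,900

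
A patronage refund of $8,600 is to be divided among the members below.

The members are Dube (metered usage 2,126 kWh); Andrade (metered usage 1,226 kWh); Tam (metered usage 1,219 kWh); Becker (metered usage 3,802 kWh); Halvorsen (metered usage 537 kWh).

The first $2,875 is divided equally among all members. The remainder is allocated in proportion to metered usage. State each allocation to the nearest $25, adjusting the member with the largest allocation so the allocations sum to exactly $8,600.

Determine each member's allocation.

First tranche $2,875 split equally: $575 each.
Remainder $5,725 by metered usage (total 8,910): Dube 1,366.03 → $1,375; Andrade 787.75 → $800; Tam 783.25 → $775; Becker 2,442.92 → $2,450; Halvorsen 345.04 → $350.
Rounding difference −$25 on remainder applied to Becker.
Totals: Dube $575 + $1,375 = $1,950; Andrade $575 + $800 = $1,375; Tam $575 + $775 = $1,350; Becker $575 + $2,425 = $3,000; Halvorsen $575 + $350 = $925.

Dube: $1,950 | Andrade: $1,375 | Tam: $1,350 | Becker: $3,000 | Halvorsen: $925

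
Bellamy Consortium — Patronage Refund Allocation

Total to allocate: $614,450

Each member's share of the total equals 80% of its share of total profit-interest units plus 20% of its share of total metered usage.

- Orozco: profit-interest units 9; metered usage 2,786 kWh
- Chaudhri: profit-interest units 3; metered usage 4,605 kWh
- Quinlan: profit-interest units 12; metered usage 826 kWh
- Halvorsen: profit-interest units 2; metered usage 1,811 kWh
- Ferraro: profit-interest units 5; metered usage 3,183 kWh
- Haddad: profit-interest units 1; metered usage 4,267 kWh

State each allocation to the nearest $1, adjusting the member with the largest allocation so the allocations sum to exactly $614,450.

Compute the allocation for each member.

Totals — profit-interest units 32, metered usage 17,478.
Blended shares (80% profit-interest units + 20% metered usage): Orozco 0.2569; Chaudhri 0.1277; Quinlan 0.3095; Halvorsen 0.0707; Ferraro 0.1614; Haddad 0.0738.
Proportional shares: Orozco 157,839.96; Chaudhri 78,462.08; Quinlan 190,142.71; Halvorsen 43,455.87; Ferraro 99,186.32; Haddad 45,363.06.
After rounding ($1): Orozco $157,840; Chaudhri $78,462; Quinlan $190,143; Halvorsen $43,456; Ferraro $99,186; Haddad $45,363. Sum = $614,450.
No rounding difference to absorb.

Orozco: $157,840 | Chaudhri: $78,462 | Quinlan: $190,143 | Halvorsen: $43,456 | Ferraro: $99,186 | Haddad: $45,363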